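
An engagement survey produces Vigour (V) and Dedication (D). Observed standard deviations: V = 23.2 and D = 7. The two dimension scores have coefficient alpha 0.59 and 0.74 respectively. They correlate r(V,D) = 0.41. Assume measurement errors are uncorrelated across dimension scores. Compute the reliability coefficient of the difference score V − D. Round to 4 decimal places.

Var(V−D) = 23.2² + 7² − 2·23.2·7·0.41 = 587.24 − 133.168 = 454.072.
Because errors are independent across components, Cov(Tᵢ,Tⱼ) = Cov(Xᵢ,Xⱼ); the off-diagonal part of the true-score variance is the same as above.
True-score variance = [23.2²·0.59 + 7²·0.74] − 133.168 = 353.822 − 133.168 = 220.654.
Reliability = 220.654 / 454.072 = 0.4859.

0.4859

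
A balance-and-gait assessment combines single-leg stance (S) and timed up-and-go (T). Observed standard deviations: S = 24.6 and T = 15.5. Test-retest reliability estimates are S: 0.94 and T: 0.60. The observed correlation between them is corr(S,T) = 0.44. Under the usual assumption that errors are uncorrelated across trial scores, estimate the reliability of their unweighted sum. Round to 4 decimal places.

0.8879

Var(S+T) = 24.6² + 15.5² + 2·[24.6·15.5·0.44] = 845.41 + 335.544 = 1180.95.
Because errors are independent across components, Cov(Tᵢ,Tⱼ) = Cov(Xᵢ,Xⱼ); the off-diagonal part of the true-score variance is the same as above.
True-score variance = [24.6²·0.94 + 15.5²·0.60] + 335.544 = 713 + 335.544 = 1048.54.
Reliability = 1048.54 / 1180.95 = 0.8879.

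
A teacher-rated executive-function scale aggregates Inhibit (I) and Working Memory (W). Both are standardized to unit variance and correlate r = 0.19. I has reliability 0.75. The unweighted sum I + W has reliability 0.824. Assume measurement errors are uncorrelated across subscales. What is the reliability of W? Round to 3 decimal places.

0.831

Var(I+W) = 2 + 2·0.19 = 2.380.
True-score variance = ρ_I + ρ_W + 2·0.19, so 0.824 = (0.75 + ρ_W + 0.38) / 2.380.
ρ_W = 0.824·2.380 − 0.75 − 0.38 = 0.831.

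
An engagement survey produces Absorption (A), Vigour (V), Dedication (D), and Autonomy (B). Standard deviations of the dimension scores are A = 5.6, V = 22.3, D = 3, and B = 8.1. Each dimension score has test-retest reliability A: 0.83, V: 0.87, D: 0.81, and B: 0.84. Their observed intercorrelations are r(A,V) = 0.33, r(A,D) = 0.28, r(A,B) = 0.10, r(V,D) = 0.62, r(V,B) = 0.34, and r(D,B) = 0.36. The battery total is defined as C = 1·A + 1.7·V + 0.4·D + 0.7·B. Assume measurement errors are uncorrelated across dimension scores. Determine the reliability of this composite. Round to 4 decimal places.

Var(C) = 5.6² + 1.7²·22.3² + 0.4²·3² + 0.7²·8.1² + 2·[1.7·5.6·22.3·0.33 + 0.4·5.6·3·0.28 + 0.7·5.6·8.1·0.10 + 0.68·22.3·3·0.62 + 1.19·22.3·8.1·0.34 + 0.28·3·8.1·0.36] = 1502.12 + 357.704 = 1859.82.
Because errors are independent across components, Cov(Tᵢ,Tⱼ) = Cov(Xᵢ,Xⱼ); the off-diagonal part of the true-score variance is the same as above.
True-score variance = [5.6²·0.83 + 1.7²·22.3²·0.87 + 0.4²·3²·0.81 + 0.7²·8.1²·0.84] + 357.704 = 1304.54 + 357.704 = 1662.24.
Reliability = 1662.24 / 1859.82 = 0.8938.

0.8938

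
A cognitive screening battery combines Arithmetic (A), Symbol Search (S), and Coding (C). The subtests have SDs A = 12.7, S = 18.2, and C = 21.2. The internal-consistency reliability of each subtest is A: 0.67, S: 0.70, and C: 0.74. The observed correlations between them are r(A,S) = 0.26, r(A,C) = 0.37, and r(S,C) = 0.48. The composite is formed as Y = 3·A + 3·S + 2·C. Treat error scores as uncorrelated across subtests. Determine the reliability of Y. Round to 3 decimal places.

0.828

Var(Y) = 3²·12.7² + 3²·18.2² + 2²·21.2² + 2·[9·12.7·18.2·0.26 + 6·12.7·21.2·0.37 + 6·18.2·21.2·0.48] = 6230.53 + 4499.6 = 10730.1.
With uncorrelated errors the cross-covariances are all true-score covariance, so they carry over unchanged; only the diagonal terms shrink to ρᵢσᵢ².
True-score variance = [3²·12.7²·0.67 + 3²·18.2²·0.70 + 2²·21.2²·0.74] + 4499.6 = 4389.73 + 4499.6 = 8889.33.
Reliability = 8889.33 / 10730.1 = 0.828.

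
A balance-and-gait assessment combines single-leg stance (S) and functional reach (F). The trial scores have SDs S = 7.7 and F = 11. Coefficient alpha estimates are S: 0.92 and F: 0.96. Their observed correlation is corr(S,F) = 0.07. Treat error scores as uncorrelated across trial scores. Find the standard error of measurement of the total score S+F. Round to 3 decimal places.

3.096

Var(total) = 180.29 + 11.858 = 192.148.
True-score variance = 170.707 + 11.858 = 182.565, so reliability = 0.9501.
Error variance = 192.148 − 182.565 = 9.5832; SEM = √9.5832 = 3.096.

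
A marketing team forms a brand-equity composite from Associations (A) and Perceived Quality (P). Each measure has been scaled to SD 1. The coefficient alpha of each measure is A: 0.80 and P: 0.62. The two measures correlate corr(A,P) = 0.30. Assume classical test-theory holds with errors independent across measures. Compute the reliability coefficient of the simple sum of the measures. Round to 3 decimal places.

Var(A+P) = 2 + 2·[0.30] = 2 + 0.6 = 2.6.
Because errors are independent across components, Cov(Tᵢ,Tⱼ) = Cov(Xᵢ,Xⱼ); the off-diagonal part of the true-score variance is the same as above.
True-score variance = [0.80 + 0.62] + 0.6 = 1.42 + 0.6 = 2.02.
Reliability = 2.02 / 2.6 = 0.777.

0.777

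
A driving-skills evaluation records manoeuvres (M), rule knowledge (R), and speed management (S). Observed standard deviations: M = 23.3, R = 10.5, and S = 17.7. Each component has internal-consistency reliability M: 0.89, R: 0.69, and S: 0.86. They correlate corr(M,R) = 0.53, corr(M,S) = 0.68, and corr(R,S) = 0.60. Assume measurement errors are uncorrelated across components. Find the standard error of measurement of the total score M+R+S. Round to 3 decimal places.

Var(total) = 966.43 + 1043.23 = 2009.66.
True-score variance = 828.674 + 1043.23 = 1871.9, so reliability = 0.9315.
Error variance = 2009.66 − 1871.9 = 137.756; SEM = √137.756 = 11.737.

11.737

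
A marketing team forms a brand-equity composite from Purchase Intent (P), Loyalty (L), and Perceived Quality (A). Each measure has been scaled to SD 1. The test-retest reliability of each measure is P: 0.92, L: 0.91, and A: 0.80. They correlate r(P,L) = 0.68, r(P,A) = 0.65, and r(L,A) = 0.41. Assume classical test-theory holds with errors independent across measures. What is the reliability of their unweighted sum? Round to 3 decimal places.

Var(P+L+A) = 3 + 2·[0.68 + 0.65 + 0.41] = 3 + 3.48 = 6.48.
Under uncorrelated errors the observed covariances equal the true-score covariances, so only the own-variance terms attenuate.
True-score variance = [0.92 + 0.91 + 0.80] + 3.48 = 2.63 + 3.48 = 6.11.
Reliability = 6.11 / 6.48 = 0.943.

0.943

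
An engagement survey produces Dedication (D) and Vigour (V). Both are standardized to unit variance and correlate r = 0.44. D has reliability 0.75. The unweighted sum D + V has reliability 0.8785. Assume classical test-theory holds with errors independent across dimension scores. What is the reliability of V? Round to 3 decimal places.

Var(D+V) = 2 + 2·0.44 = 2.880.
True-score variance = ρ_D + ρ_V + 2·0.44, so 0.8785 = (0.75 + ρ_V + 0.88) / 2.880.
ρ_V = 0.8785·2.880 − 0.75 − 0.88 = 0.900.

0.900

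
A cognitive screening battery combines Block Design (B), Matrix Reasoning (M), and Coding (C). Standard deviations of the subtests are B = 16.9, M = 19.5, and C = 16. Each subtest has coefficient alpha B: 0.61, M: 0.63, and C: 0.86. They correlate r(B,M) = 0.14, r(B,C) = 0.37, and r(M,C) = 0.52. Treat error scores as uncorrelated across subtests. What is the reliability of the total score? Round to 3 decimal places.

Var(B+M+C) = 16.9² + 19.5² + 16² + 2·[16.9·19.5·0.14 + 16.9·16·0.37 + 19.5·16·0.52] = 921.86 + 616.85 = 1538.71.
Under uncorrelated errors the observed covariances equal the true-score covariances, so only the own-variance terms attenuate.
True-score variance = [16.9²·0.61 + 19.5²·0.63 + 16²·0.86] + 616.85 = 633.94 + 616.85 = 1250.79.
Reliability = 1250.79 / 1538.71 = 0.813.

0.813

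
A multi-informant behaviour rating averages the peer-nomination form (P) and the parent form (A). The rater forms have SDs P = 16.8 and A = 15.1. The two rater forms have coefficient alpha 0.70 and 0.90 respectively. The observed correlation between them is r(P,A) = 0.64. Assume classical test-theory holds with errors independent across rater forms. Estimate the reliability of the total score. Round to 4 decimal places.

Var(P+A) = 16.8² + 15.1² + 2·[16.8·15.1·0.64] = 510.25 + 324.71 = 834.96.
Under uncorrelated errors the observed covariances equal the true-score covariances, so only the own-variance terms attenuate.
True-score variance = [16.8²·0.70 + 15.1²·0.90] + 324.71 = 402.777 + 324.71 = 727.487.
Reliability = 727.487 / 834.96 = 0.8713.

0.8713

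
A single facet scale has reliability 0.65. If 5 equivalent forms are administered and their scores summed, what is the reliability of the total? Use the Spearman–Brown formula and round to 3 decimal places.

ρ_k = kρ / (1 + (k−1)ρ) = 5·0.65 / (1 + 4·0.65) = 3.250 / 3.600 = 0.903.

0.903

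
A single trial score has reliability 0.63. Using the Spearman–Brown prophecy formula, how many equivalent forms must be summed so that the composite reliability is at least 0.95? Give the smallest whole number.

k ≥ ρ*(1−ρ₁)/(ρ₁(1−ρ*)) = 0.95·0.37 / (0.63·0.05) = 11.159.
Smallest integer k = 12.

12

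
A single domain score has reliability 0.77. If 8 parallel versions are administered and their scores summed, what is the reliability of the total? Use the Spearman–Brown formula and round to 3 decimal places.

ρ_k = kρ / (1 + (k−1)ρ) = 8·0.77 / (1 + 7·0.77) = 6.160 / 6.390 = 0.964.

0.964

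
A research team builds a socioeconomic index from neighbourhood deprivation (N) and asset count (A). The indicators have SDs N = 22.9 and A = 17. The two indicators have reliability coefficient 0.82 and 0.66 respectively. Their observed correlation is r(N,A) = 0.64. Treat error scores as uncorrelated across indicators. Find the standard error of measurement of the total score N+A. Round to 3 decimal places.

13.880

Var(total) = 813.41 + 498.304 = 1311.71.
True-score variance = 620.756 + 498.304 = 1119.06, so reliability = 0.8531.
Error variance = 1311.71 − 1119.06 = 192.654; SEM = √192.654 = 13.880.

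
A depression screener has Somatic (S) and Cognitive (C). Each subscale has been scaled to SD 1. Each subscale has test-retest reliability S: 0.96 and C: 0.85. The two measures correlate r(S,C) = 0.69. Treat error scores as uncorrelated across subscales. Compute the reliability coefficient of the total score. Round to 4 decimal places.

0.9438

Var(S+C) = 2 + 2·[0.69] = 2 + 1.38 = 3.38.
With uncorrelated errors the cross-covariances are all true-score covariance, so they carry over unchanged; only the diagonal terms shrink to ρᵢσᵢ².
True-score variance = [0.96 + 0.85] + 1.38 = 1.81 + 1.38 = 3.19.
Reliability = 3.19 / 3.38 = 0.9438.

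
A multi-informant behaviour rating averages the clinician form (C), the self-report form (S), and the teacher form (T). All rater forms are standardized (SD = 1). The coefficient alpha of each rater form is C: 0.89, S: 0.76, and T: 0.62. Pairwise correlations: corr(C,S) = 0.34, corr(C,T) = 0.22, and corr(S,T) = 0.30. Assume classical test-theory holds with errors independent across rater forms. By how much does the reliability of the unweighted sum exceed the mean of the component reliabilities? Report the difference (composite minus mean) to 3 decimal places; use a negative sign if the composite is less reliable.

Var(sum) = 3 + 1.72 = 4.72; true-score variance = 2.27 + 1.72 = 3.99; composite reliability = 0.8453.
Mean component reliability = 0.7567.
Difference = 0.8453 − 0.7567 = 0.089.

0.089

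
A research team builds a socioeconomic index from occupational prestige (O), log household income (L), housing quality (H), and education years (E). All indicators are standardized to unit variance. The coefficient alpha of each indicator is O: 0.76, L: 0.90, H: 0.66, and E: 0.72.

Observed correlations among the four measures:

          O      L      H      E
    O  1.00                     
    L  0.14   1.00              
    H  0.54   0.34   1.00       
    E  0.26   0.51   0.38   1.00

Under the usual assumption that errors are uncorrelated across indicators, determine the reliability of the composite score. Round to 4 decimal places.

Var(O+L+H+E) = 4 + 2·[0.14 + 0.54 + 0.26 + 0.34 + 0.51 + 0.38] = 4 + 4.34 = 8.34.
Under uncorrelated errors the observed covariances equal the true-score covariances, so only the own-variance terms attenuate.
True-score variance = [0.76 + 0.90 + 0.66 + 0.72] + 4.34 = 3.04 + 4.34 = 7.38.
Reliability = 7.38 / 8.34 = 0.8849.

0.8849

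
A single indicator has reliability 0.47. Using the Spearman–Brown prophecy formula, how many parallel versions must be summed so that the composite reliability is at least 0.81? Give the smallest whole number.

k ≥ ρ*(1−ρ₁)/(ρ₁(1−ρ*)) = 0.81·0.53 / (0.47·0.19) = 4.807.
Smallest integer k = 5.

5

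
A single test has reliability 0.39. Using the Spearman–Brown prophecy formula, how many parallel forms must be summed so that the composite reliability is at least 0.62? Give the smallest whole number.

3

k ≥ ρ*(1−ρ₁)/(ρ₁(1−ρ*)) = 0.62·0.61 / (0.39·0.38) = 2.552.
Smallest integer k = 3.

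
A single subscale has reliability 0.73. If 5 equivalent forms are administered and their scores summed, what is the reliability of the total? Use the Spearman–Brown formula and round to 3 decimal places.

ρ_k = kρ / (1 + (k−1)ρ) = 5·0.73 / (1 + 4·0.73) = 3.650 / 3.920 = 0.931.

0.931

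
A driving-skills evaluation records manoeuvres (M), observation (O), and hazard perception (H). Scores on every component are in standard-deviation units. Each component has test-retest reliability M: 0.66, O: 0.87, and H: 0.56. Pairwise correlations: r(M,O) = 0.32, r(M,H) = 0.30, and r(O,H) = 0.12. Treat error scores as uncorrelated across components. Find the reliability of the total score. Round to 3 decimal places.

0.797

Var(M+O+H) = 3 + 2·[0.32 + 0.30 + 0.12] = 3 + 1.48 = 4.48.
Because errors are independent across components, Cov(Tᵢ,Tⱼ) = Cov(Xᵢ,Xⱼ); the off-diagonal part of the true-score variance is the same as above.
True-score variance = [0.66 + 0.87 + 0.56] + 1.48 = 2.09 + 1.48 = 3.57.
Reliability = 3.57 / 4.48 = 0.797.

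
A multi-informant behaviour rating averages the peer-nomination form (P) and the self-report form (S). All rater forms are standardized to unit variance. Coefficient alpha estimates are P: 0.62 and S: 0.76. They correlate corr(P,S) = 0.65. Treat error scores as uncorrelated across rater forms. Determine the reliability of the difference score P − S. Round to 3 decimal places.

0.114

Var(P−S) = 1 + 1 − 2·0.65 = 2 − 1.3 = 0.7.
Under uncorrelated errors the observed covariances equal the true-score covariances, so only the own-variance terms attenuate.
True-score variance = [0.62 + 0.76] − 1.3 = 1.38 − 1.3 = 0.08.
Reliability = 0.08 / 0.7 = 0.114.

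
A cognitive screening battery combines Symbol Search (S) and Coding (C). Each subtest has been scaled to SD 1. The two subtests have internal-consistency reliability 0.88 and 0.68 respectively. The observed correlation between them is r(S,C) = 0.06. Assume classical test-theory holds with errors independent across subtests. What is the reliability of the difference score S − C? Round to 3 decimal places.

Var(S−C) = 1 + 1 − 2·0.06 = 2 − 0.12 = 1.88.
With uncorrelated errors the cross-covariances are all true-score covariance, so they carry over unchanged; only the diagonal terms shrink to ρᵢσᵢ².
True-score variance = [0.88 + 0.68] − 0.12 = 1.56 − 0.12 = 1.44.
Reliability = 1.44 / 1.88 = 0.766.

0.766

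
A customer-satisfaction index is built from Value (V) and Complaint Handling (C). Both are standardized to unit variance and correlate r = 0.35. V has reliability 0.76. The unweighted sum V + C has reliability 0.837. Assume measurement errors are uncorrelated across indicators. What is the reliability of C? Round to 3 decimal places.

Var(V+C) = 2 + 2·0.35 = 2.700.
True-score variance = ρ_V + ρ_C + 2·0.35, so 0.837 = (0.76 + ρ_C + 0.70) / 2.700.
ρ_C = 0.837·2.700 − 0.76 − 0.70 = 0.800.

0.800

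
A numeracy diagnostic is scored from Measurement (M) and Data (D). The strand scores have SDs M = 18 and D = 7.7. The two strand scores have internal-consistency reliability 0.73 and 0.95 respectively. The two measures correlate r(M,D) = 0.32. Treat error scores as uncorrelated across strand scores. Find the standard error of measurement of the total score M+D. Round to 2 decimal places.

Var(total) = 383.29 + 88.704 = 471.994.
True-score variance = 292.846 + 88.704 = 381.55, so reliability = 0.8084.
Error variance = 471.994 − 381.55 = 90.4445; SEM = √90.4445 = 9.51.

9.51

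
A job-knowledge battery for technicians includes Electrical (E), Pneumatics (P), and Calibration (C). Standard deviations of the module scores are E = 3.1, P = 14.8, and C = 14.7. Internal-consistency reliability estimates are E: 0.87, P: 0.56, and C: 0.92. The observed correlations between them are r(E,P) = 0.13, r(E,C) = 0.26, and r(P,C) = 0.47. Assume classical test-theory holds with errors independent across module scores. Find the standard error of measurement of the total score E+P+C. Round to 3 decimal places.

10.720

Var(total) = 444.74 + 240.132 = 684.872.
True-score variance = 329.826 + 240.132 = 569.957, so reliability = 0.8322.
Error variance = 684.872 − 569.957 = 114.914; SEM = √114.914 = 10.720.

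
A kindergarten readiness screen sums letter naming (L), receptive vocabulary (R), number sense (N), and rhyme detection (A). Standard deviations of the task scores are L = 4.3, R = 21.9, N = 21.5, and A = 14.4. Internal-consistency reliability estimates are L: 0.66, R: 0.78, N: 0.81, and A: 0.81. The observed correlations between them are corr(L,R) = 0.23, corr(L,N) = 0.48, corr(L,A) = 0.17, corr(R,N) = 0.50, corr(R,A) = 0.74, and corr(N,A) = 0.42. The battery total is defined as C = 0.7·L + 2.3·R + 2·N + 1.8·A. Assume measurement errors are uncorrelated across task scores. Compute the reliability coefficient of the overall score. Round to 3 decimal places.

0.899

Var(C) = 0.7²·4.3² + 2.3²·21.9² + 2²·21.5² + 1.8²·14.4² + 2·[1.61·4.3·21.9·0.23 + 1.4·4.3·21.5·0.48 + 1.26·4.3·14.4·0.17 + 4.6·21.9·21.5·0.50 + 4.14·21.9·14.4·0.74 + 3.6·21.5·14.4·0.42] = 5067.04 + 5254.94 = 10322.
With uncorrelated errors the cross-covariances are all true-score covariance, so they carry over unchanged; only the diagonal terms shrink to ρᵢσᵢ².
True-score variance = [0.7²·4.3²·0.66 + 2.3²·21.9²·0.78 + 2²·21.5²·0.81 + 1.8²·14.4²·0.81] + 5254.94 = 4026.83 + 5254.94 = 9281.77.
Reliability = 9281.77 / 10322 = 0.899.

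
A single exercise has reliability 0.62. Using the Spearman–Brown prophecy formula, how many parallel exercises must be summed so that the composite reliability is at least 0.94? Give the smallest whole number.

10

k ≥ ρ*(1−ρ₁)/(ρ₁(1−ρ*)) = 0.94·0.38 / (0.62·0.06) = 9.602.
Smallest integer k = 10.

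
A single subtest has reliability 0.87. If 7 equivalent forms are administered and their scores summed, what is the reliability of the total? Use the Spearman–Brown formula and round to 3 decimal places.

0.979

ρ_k = kρ / (1 + (k−1)ρ) = 7·0.87 / (1 + 6·0.87) = 6.090 / 6.220 = 0.979.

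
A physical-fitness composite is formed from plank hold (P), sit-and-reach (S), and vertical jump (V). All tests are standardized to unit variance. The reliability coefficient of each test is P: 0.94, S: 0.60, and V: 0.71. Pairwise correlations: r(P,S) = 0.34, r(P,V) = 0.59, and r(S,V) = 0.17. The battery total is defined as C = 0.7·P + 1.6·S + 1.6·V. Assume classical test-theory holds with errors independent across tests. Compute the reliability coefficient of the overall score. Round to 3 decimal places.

0.790

Var(C) = 0.7² + 1.6² + 1.6² + 2·[1.12·0.34 + 1.12·0.59 + 2.56·0.17] = 5.61 + 2.9536 = 8.5636.
With uncorrelated errors the cross-covariances are all true-score covariance, so they carry over unchanged; only the diagonal terms shrink to ρᵢσᵢ².
True-score variance = [0.7²·0.94 + 1.6²·0.60 + 1.6²·0.71] + 2.9536 = 3.8142 + 2.9536 = 6.7678.
Reliability = 6.7678 / 8.5636 = 0.790.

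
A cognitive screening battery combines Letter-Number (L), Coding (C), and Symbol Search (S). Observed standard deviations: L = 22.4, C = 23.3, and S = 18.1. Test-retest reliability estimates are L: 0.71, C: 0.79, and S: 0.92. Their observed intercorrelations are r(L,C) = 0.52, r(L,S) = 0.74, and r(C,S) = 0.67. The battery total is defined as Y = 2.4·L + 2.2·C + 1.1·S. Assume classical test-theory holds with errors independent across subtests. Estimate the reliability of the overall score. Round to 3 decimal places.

Var(Y) = 2.4²·22.4² + 2.2²·23.3² + 1.1²·18.1² + 2·[5.28·22.4·23.3·0.52 + 2.64·22.4·18.1·0.74 + 2.42·23.3·18.1·0.67] = 5914.13 + 5817.69 = 11731.8.
With uncorrelated errors the cross-covariances are all true-score covariance, so they carry over unchanged; only the diagonal terms shrink to ρᵢσᵢ².
True-score variance = [2.4²·22.4²·0.71 + 2.2²·23.3²·0.79 + 1.1²·18.1²·0.92] + 5817.69 = 4492.49 + 5817.69 = 10310.2.
Reliability = 10310.2 / 11731.8 = 0.879.

0.879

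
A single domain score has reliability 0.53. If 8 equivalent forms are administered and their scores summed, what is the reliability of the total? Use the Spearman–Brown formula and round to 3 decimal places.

ρ_k = kρ / (1 + (k−1)ρ) = 8·0.53 / (1 + 7·0.53) = 4.240 / 4.710 = 0.900.

0.900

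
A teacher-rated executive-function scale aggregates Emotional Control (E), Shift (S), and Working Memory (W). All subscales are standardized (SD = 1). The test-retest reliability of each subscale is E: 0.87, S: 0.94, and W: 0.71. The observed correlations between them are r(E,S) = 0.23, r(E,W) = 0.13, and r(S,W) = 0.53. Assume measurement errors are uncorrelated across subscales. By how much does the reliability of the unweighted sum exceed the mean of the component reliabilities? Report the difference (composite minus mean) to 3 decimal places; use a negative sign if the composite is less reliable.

0.060

Var(sum) = 3 + 1.78 = 4.78; true-score variance = 2.52 + 1.78 = 4.3; composite reliability = 0.8996.
Mean component reliability = 0.8400.
Difference = 0.8996 − 0.8400 = 0.060.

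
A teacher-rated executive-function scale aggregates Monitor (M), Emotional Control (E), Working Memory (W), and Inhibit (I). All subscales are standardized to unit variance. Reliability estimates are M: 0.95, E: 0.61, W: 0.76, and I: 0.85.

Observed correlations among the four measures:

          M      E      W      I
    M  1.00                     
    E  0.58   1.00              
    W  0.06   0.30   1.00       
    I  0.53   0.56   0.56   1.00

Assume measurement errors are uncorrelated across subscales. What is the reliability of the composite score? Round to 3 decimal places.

0.910

Var(M+E+W+I) = 4 + 2·[0.58 + 0.06 + 0.53 + 0.30 + 0.56 + 0.56] = 4 + 5.18 = 9.18.
Under uncorrelated errors the observed covariances equal the true-score covariances, so only the own-variance terms attenuate.
True-score variance = [0.95 + 0.61 + 0.76 + 0.85] + 5.18 = 3.17 + 5.18 = 8.35.
Reliability = 8.35 / 9.18 = 0.910.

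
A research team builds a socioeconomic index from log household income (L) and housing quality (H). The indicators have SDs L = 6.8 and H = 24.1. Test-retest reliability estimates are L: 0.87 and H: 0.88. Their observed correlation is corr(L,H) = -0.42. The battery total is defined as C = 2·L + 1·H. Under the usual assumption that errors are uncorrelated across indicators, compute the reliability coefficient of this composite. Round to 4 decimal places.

Var(C) = 2²·6.8² + 24.1² + 2·[2·6.8·24.1·(-0.42)] = 765.77 − 275.318 = 490.452.
Under uncorrelated errors the observed covariances equal the true-score covariances, so only the own-variance terms attenuate.
True-score variance = [2²·6.8²·0.87 + 24.1²·0.88] − 275.318 = 672.028 − 275.318 = 396.71.
Reliability = 396.71 / 490.452 = 0.8089.

0.8089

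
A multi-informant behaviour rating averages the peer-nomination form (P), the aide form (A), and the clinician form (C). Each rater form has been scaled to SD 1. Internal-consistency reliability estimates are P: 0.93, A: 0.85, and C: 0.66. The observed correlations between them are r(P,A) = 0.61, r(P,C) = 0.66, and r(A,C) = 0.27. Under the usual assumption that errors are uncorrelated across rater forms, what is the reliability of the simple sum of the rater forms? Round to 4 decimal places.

0.9079

Var(P+A+C) = 3 + 2·[0.61 + 0.66 + 0.27] = 3 + 3.08 = 6.08.
With uncorrelated errors the cross-covariances are all true-score covariance, so they carry over unchanged; only the diagonal terms shrink to ρᵢσᵢ².
True-score variance = [0.93 + 0.85 + 0.66] + 3.08 = 2.44 + 3.08 = 5.52.
Reliability = 5.52 / 6.08 = 0.9079.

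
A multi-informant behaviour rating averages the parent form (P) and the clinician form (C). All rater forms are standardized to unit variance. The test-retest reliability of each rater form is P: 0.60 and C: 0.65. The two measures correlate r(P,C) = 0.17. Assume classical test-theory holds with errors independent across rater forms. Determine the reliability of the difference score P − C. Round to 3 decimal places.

Var(P−C) = 1 + 1 − 2·0.17 = 2 − 0.34 = 1.66.
Because errors are independent across components, Cov(Tᵢ,Tⱼ) = Cov(Xᵢ,Xⱼ); the off-diagonal part of the true-score variance is the same as above.
True-score variance = [0.60 + 0.65] − 0.34 = 1.25 − 0.34 = 0.91.
Reliability = 0.91 / 1.66 = 0.548.

0.548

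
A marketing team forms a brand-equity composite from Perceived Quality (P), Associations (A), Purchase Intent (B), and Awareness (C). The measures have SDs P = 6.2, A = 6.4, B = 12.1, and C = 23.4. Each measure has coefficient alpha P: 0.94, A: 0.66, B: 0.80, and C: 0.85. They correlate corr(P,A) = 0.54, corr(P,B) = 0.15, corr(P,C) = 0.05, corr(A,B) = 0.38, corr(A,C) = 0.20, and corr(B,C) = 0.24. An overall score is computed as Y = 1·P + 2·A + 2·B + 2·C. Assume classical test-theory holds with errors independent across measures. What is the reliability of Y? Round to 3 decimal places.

0.879

Var(Y) = 6.2² + 2²·6.4² + 2²·12.1² + 2²·23.4² + 2·[2·6.2·6.4·0.54 + 2·6.2·12.1·0.15 + 2·6.2·23.4·0.05 + 4·6.4·12.1·0.38 + 4·6.4·23.4·0.20 + 4·12.1·23.4·0.24] = 2978.16 + 1178.4 = 4156.56.
Because errors are independent across components, Cov(Tᵢ,Tⱼ) = Cov(Xᵢ,Xⱼ); the off-diagonal part of the true-score variance is the same as above.
True-score variance = [6.2²·0.94 + 2²·6.4²·0.66 + 2²·12.1²·0.80 + 2²·23.4²·0.85] + 1178.4 = 2474.48 + 1178.4 = 3652.88.
Reliability = 3652.88 / 4156.56 = 0.879.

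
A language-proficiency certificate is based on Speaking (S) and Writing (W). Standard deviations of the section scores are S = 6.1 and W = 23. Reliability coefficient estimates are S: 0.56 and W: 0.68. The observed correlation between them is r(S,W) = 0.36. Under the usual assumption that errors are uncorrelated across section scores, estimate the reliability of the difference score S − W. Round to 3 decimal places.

0.601

Var(S−W) = 6.1² + 23² − 2·6.1·23·0.36 = 566.21 − 101.016 = 465.194.
Under uncorrelated errors the observed covariances equal the true-score covariances, so only the own-variance terms attenuate.
True-score variance = [6.1²·0.56 + 23²·0.68] − 101.016 = 380.558 − 101.016 = 279.542.
Reliability = 279.542 / 465.194 = 0.601.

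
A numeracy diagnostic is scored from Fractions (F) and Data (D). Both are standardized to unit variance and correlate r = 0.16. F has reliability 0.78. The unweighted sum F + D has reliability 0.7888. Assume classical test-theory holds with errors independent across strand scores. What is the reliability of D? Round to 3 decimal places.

0.730

Var(F+D) = 2 + 2·0.16 = 2.320.
True-score variance = ρ_F + ρ_D + 2·0.16, so 0.7888 = (0.78 + ρ_D + 0.32) / 2.320.
ρ_D = 0.7888·2.320 − 0.78 − 0.32 = 0.730.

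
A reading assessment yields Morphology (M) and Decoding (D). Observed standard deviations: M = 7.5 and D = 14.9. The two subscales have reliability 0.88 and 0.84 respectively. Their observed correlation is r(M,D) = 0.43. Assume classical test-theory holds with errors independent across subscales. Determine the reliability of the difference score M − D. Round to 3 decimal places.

0.768

Var(M−D) = 7.5² + 14.9² − 2·7.5·14.9·0.43 = 278.26 − 96.105 = 182.155.
Because errors are independent across components, Cov(Tᵢ,Tⱼ) = Cov(Xᵢ,Xⱼ); the off-diagonal part of the true-score variance is the same as above.
True-score variance = [7.5²·0.88 + 14.9²·0.84] − 96.105 = 235.988 − 96.105 = 139.883.
Reliability = 139.883 / 182.155 = 0.768.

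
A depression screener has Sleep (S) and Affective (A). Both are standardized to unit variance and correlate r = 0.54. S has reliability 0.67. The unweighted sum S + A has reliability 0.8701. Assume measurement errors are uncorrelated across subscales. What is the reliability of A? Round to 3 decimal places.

Var(S+A) = 2 + 2·0.54 = 3.080.
True-score variance = ρ_S + ρ_A + 2·0.54, so 0.8701 = (0.67 + ρ_A + 1.08) / 3.080.
ρ_A = 0.8701·3.080 − 0.67 − 1.08 = 0.930.

0.930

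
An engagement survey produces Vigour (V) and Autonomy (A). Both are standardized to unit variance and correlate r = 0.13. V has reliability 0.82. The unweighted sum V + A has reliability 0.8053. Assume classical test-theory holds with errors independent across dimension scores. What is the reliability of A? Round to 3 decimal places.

0.740

Var(V+A) = 2 + 2·0.13 = 2.260.
True-score variance = ρ_V + ρ_A + 2·0.13, so 0.8053 = (0.82 + ρ_A + 0.26) / 2.260.
ρ_A = 0.8053·2.260 − 0.82 − 0.26 = 0.740.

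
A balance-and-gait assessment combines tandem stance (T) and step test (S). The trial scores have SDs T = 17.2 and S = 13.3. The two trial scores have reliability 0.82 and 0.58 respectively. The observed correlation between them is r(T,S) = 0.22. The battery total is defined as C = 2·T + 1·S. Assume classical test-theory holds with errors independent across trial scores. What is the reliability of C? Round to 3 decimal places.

0.816

Var(C) = 2²·17.2² + 13.3² + 2·[2·17.2·13.3·0.22] = 1360.25 + 201.309 = 1561.56.
With uncorrelated errors the cross-covariances are all true-score covariance, so they carry over unchanged; only the diagonal terms shrink to ρᵢσᵢ².
True-score variance = [2²·17.2²·0.82 + 13.3²·0.58] + 201.309 = 1072.95 + 201.309 = 1274.26.
Reliability = 1274.26 / 1561.56 = 0.816.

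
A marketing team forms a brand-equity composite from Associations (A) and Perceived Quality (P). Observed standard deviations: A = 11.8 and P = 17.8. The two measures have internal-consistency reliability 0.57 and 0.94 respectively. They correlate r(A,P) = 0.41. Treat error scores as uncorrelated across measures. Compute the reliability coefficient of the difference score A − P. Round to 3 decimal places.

0.722

Var(A−P) = 11.8² + 17.8² − 2·11.8·17.8·0.41 = 456.08 − 172.233 = 283.847.
With uncorrelated errors the cross-covariances are all true-score covariance, so they carry over unchanged; only the diagonal terms shrink to ρᵢσᵢ².
True-score variance = [11.8²·0.57 + 17.8²·0.94] − 172.233 = 377.196 − 172.233 = 204.964.
Reliability = 204.964 / 283.847 = 0.722.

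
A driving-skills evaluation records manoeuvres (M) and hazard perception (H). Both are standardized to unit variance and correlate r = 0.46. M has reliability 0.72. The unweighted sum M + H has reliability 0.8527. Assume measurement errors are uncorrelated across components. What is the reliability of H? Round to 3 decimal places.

Var(M+H) = 2 + 2·0.46 = 2.920.
True-score variance = ρ_M + ρ_H + 2·0.46, so 0.8527 = (0.72 + ρ_H + 0.92) / 2.920.
ρ_H = 0.8527·2.920 − 0.72 − 0.92 = 0.850.

0.850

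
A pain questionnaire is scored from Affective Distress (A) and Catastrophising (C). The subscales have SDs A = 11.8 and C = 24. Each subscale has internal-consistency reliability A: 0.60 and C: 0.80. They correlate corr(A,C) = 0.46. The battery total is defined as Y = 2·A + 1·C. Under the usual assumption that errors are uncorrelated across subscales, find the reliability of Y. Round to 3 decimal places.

Var(Y) = 2²·11.8² + 24² + 2·[2·11.8·24·0.46] = 1132.96 + 521.088 = 1654.05.
With uncorrelated errors the cross-covariances are all true-score covariance, so they carry over unchanged; only the diagonal terms shrink to ρᵢσᵢ².
True-score variance = [2²·11.8²·0.60 + 24²·0.80] + 521.088 = 794.976 + 521.088 = 1316.06.
Reliability = 1316.06 / 1654.05 = 0.796.

0.796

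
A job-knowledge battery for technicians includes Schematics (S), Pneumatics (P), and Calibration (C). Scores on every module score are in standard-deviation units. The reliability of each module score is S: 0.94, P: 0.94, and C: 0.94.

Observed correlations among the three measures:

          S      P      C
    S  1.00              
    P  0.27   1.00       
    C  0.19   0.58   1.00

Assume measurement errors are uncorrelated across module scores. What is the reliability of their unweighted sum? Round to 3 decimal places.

Var(S+P+C) = 3 + 2·[0.27 + 0.19 + 0.58] = 3 + 2.08 = 5.08.
Because errors are independent across components, Cov(Tᵢ,Tⱼ) = Cov(Xᵢ,Xⱼ); the off-diagonal part of the true-score variance is the same as above.
True-score variance = [0.94 + 0.94 + 0.94] + 2.08 = 2.82 + 2.08 = 4.9.
Reliability = 4.9 / 5.08 = 0.965.

0.965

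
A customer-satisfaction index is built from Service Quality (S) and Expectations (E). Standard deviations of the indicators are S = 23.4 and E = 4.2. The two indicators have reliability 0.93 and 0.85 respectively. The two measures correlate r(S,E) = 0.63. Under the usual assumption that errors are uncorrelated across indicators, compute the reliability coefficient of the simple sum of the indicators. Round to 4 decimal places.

0.9405

Var(S+E) = 23.4² + 4.2² + 2·[23.4·4.2·0.63] = 565.2 + 123.833 = 689.033.
Under uncorrelated errors the observed covariances equal the true-score covariances, so only the own-variance terms attenuate.
True-score variance = [23.4²·0.93 + 4.2²·0.85] + 123.833 = 524.225 + 123.833 = 648.058.
Reliability = 648.058 / 689.033 = 0.9405.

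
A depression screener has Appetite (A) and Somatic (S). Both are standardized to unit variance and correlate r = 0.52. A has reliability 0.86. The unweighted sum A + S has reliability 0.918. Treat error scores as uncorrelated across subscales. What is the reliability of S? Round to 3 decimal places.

0.891

Var(A+S) = 2 + 2·0.52 = 3.040.
True-score variance = ρ_A + ρ_S + 2·0.52, so 0.918 = (0.86 + ρ_S + 1.04) / 3.040.
ρ_S = 0.918·3.040 − 0.86 − 1.04 = 0.891.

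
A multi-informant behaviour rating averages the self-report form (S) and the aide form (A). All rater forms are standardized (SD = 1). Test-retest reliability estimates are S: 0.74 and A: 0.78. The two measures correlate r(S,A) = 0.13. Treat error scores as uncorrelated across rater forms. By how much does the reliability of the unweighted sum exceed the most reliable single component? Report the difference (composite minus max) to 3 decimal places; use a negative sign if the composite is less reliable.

Var(sum) = 2 + 0.26 = 2.26; true-score variance = 1.52 + 0.26 = 1.78; composite reliability = 0.7876.
Max component reliability = 0.7800.
Difference = 0.7876 − 0.7800 = 0.008.

0.008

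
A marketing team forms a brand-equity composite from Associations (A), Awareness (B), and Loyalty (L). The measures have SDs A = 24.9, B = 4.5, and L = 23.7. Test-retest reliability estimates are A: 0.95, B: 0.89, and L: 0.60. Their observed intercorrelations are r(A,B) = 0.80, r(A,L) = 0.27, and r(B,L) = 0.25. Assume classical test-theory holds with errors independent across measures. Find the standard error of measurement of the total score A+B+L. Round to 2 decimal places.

16.06

Var(total) = 1201.95 + 551.275 = 1753.23.
True-score variance = 944.046 + 551.275 = 1495.32, so reliability = 0.8529.
Error variance = 1753.23 − 1495.32 = 257.904; SEM = √257.904 = 16.06.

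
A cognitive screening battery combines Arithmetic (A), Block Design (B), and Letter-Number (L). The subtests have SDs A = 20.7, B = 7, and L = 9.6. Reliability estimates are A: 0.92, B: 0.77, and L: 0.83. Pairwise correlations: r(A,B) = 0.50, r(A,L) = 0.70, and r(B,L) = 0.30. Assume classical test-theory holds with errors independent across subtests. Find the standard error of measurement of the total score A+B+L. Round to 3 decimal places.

Var(total) = 569.65 + 463.428 = 1033.08.
True-score variance = 508.434 + 463.428 = 971.862, so reliability = 0.9407.
Error variance = 1033.08 − 971.862 = 61.2164; SEM = √61.2164 = 7.824.

7.824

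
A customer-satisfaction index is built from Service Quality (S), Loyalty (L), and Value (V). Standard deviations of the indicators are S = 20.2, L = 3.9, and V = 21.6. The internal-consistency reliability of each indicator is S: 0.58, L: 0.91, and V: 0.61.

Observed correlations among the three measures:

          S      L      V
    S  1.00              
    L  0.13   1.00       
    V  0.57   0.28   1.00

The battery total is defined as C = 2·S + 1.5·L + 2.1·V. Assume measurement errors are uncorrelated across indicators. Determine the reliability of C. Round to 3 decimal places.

Var(C) = 2²·20.2² + 1.5²·3.9² + 2.1²·21.6² + 2·[3·20.2·3.9·0.13 + 4.2·20.2·21.6·0.57 + 3.15·3.9·21.6·0.28] = 3723.91 + 2299.15 = 6023.06.
With uncorrelated errors the cross-covariances are all true-score covariance, so they carry over unchanged; only the diagonal terms shrink to ρᵢσᵢ².
True-score variance = [2²·20.2²·0.58 + 1.5²·3.9²·0.91 + 2.1²·21.6²·0.61] + 2299.15 = 2232.89 + 2299.15 = 4532.04.
Reliability = 4532.04 / 6023.06 = 0.752.

0.752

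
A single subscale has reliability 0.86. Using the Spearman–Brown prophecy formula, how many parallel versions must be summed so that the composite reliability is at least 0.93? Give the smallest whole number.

3

k ≥ ρ*(1−ρ₁)/(ρ₁(1−ρ*)) = 0.93·0.14 / (0.86·0.07) = 2.163.
Smallest integer k = 3.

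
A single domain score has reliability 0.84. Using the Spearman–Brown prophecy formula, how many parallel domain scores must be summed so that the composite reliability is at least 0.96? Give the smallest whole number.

5

k ≥ ρ*(1−ρ₁)/(ρ₁(1−ρ*)) = 0.96·0.16 / (0.84·0.04) = 4.571.
Smallest integer k = 5.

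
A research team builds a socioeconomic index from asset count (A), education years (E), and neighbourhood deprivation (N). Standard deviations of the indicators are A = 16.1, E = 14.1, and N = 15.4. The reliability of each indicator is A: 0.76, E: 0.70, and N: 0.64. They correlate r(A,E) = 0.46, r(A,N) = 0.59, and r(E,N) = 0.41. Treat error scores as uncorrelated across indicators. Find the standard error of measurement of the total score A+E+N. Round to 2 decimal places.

14.40

Var(total) = 695.18 + 679.473 = 1374.65.
True-score variance = 487.949 + 679.473 = 1167.42, so reliability = 0.8492.
Error variance = 1374.65 − 1167.42 = 207.231; SEM = √207.231 = 14.40.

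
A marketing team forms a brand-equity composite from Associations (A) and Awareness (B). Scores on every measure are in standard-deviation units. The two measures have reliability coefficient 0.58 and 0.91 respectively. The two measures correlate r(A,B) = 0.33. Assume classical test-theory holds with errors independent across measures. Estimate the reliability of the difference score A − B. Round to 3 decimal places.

0.619

Var(A−B) = 1 + 1 − 2·0.33 = 2 − 0.66 = 1.34.
With uncorrelated errors the cross-covariances are all true-score covariance, so they carry over unchanged; only the diagonal terms shrink to ρᵢσᵢ².
True-score variance = [0.58 + 0.91] − 0.66 = 1.49 − 0.66 = 0.83.
Reliability = 0.83 / 1.34 = 0.619.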